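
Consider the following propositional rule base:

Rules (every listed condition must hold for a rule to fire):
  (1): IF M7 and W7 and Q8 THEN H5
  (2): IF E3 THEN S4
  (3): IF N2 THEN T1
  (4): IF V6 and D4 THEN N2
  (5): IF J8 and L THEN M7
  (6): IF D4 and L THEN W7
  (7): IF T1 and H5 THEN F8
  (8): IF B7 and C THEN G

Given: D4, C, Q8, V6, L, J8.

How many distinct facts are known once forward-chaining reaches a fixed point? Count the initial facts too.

Round 1: (4) [IF V6 and D4 THEN N2]; (5) [IF J8 and L THEN M7]; (6) [IF D4 and L THEN W7]. New: N2, M7, W7.
Round 2: (1) [IF M7 and W7 and Q8 THEN H5]; (3) [IF N2 THEN T1]. New: H5, T1.
Round 3: (7) [IF T1 and H5 THEN F8]. New: F8.
Closure: {C, D4, F8, H5, J8, L, M7, N2, Q8, T1, V6, W7} — 12 facts.

12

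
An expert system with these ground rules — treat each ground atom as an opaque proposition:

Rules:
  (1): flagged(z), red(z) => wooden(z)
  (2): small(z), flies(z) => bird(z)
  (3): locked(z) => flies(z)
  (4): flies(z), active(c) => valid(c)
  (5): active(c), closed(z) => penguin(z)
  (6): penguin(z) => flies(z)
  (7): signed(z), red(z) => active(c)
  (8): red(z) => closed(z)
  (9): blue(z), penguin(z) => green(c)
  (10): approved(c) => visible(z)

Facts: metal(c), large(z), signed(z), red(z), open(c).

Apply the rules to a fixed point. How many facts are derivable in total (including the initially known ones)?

10

Round 1 — (7), (8), derive active(c), closed(z).
Round 2 — (5), derive penguin(z).
Round 3 — (6), derive flies(z).
Round 4 — (4), derive valid(c).
Closure: {active(c), closed(z), flies(z), large(z), metal(c), open(c), penguin(z), red(z), signed(z), valid(c)} — 10 facts.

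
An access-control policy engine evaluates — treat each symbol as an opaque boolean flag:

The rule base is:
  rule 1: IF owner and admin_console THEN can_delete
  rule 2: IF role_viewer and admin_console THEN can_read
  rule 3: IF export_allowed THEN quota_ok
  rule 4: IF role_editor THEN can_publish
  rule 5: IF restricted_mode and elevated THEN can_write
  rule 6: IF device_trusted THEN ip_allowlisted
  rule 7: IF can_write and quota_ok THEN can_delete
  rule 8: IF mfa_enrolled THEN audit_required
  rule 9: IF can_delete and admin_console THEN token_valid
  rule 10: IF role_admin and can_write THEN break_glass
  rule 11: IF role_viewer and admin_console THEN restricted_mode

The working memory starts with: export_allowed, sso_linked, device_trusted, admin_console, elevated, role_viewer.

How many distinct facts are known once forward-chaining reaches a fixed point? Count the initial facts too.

Round 1 — rule 2, rule 3, rule 6, rule 11, derive can_read, quota_ok, ip_allowlisted, restricted_mode.
Round 2 — rule 5, derive can_write.
Round 3 — rule 7, derive can_delete.
Round 4 — rule 9, derive token_valid.
Closure: {admin_console, can_delete, can_read, can_write, device_trusted, elevated, export_allowed, ip_allowlisted, quota_ok, restricted_mode, role_viewer, sso_linked, token_valid} — 13 facts.

13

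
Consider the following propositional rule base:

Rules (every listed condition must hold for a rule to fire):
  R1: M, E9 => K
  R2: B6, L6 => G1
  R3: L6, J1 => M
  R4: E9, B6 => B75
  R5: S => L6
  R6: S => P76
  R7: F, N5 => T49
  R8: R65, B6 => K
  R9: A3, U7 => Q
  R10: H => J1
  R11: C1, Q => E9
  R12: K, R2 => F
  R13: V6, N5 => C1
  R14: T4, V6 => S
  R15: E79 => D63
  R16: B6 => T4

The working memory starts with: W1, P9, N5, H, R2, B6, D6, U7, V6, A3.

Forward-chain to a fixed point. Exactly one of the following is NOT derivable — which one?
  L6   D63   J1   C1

Round 1 — R9, R10, R13, R16, derive Q, J1, C1, T4.
Round 2 — R11, R14, derive E9, S.
Round 3 — R4, R5, R6, derive B75, L6, P76.
Round 4 — R2, R3, derive G1, M.
Round 5 — R1, derive K.
Round 6 — R12, derive F.
Round 7 — R7, derive T49.
Derived: J1 (round 1), C1 (round 1), L6 (round 3). D63 never appears in any round.

D63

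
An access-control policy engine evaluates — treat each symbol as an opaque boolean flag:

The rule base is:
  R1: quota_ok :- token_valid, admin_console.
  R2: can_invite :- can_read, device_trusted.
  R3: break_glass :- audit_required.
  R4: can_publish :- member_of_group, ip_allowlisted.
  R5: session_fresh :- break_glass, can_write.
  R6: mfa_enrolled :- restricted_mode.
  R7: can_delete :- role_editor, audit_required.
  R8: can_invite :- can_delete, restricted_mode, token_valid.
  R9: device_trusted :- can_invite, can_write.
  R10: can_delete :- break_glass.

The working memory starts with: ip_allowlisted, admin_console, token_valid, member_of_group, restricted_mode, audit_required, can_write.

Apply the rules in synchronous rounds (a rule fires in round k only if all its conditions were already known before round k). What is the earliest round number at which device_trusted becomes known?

4

Round 1 fires R1, R3, R4, R6, giving quota_ok, break_glass, can_publish, mfa_enrolled.
Round 2 fires R5, R10, giving session_fresh, can_delete.
Round 3 fires R8, giving can_invite.
Round 4 fires R9, giving device_trusted.
device_trusted first appears in round 4.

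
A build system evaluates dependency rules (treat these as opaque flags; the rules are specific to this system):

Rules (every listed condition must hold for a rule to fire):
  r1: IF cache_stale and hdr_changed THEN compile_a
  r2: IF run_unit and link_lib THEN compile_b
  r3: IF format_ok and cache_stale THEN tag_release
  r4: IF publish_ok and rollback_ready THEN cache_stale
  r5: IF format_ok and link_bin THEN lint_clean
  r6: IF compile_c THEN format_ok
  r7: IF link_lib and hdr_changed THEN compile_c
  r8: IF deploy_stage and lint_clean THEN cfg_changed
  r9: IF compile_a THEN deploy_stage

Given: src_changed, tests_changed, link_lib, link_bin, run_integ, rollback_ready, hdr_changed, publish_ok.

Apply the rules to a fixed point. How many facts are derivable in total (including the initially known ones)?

[1] r4 [IF publish_ok and rollback_ready THEN cache_stale]; r7 [IF link_lib and hdr_changed THEN compile_c]. ⇒ new: cache_stale, compile_c.
[2] r1 [IF cache_stale and hdr_changed THEN compile_a]; r6 [IF compile_c THEN format_ok]. ⇒ new: compile_a, format_ok.
[3] r3 [IF format_ok and cache_stale THEN tag_release]; r5 [IF format_ok and link_bin THEN lint_clean]; r9 [IF compile_a THEN deploy_stage]. ⇒ new: tag_release, lint_clean, deploy_stage.
[4] r8 [IF deploy_stage and lint_clean THEN cfg_changed]. ⇒ new: cfg_changed.
Closure: {cache_stale, cfg_changed, compile_a, compile_c, deploy_stage, format_ok, hdr_changed, link_bin, link_lib, lint_clean, publish_ok, rollback_ready, run_integ, src_changed, tag_release, tests_changed} — 16 facts.

16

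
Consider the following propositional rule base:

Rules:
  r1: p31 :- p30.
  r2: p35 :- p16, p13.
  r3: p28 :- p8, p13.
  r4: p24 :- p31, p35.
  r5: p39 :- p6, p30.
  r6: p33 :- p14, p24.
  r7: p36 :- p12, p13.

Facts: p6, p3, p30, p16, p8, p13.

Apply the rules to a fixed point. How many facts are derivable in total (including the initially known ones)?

Round 1 — r1, r2, r3, r5, derive p31, p35, p28, p39.
Round 2 — r4, derive p24.
Closure: {p13, p16, p24, p28, p3, p30, p31, p35, p39, p6, p8} — 11 facts.

11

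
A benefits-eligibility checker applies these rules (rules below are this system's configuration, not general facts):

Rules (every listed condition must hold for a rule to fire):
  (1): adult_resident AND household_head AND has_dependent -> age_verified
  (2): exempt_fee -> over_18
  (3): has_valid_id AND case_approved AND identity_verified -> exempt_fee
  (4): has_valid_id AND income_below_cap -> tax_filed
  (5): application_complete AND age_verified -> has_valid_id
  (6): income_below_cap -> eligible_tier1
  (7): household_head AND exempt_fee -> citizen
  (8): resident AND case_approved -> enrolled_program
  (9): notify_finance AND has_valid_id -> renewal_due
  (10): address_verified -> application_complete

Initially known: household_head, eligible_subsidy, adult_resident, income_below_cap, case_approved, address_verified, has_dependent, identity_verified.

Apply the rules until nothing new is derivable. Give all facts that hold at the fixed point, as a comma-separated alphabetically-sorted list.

address_verified, adult_resident, age_verified, application_complete, case_approved, citizen, eligible_subsidy, eligible_tier1, exempt_fee, has_dependent, has_valid_id, household_head, identity_verified, income_below_cap, over_18, tax_filed

Round 1: (1) [adult_resident AND household_head AND has_dependent -> age_verified]; (6) [income_below_cap -> eligible_tier1]; (10) [address_verified -> application_complete]. New: age_verified, eligible_tier1, application_complete.
Round 2: (5) [application_complete AND age_verified -> has_valid_id]. New: has_valid_id.
Round 3: (3) [has_valid_id AND case_approved AND identity_verified -> exempt_fee]; (4) [has_valid_id AND income_below_cap -> tax_filed]. New: exempt_fee, tax_filed.
Round 4: (2) [exempt_fee -> over_18]; (7) [household_head AND exempt_fee -> citizen]. New: over_18, citizen.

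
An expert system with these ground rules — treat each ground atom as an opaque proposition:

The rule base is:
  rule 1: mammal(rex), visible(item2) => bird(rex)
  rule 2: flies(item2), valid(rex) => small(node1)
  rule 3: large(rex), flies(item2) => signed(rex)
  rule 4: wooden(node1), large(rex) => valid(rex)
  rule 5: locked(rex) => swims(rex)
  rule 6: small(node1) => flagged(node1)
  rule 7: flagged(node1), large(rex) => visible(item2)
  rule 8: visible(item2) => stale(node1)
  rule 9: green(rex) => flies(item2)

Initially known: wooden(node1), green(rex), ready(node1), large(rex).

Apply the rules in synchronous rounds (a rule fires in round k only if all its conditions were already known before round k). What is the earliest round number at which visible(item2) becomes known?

Round 1 fires rule 4, rule 9, giving valid(rex), flies(item2).
Round 2 fires rule 2, rule 3, giving small(node1), signed(rex).
Round 3 fires rule 6, giving flagged(node1).
Round 4 fires rule 7, giving visible(item2).
visible(item2) first appears in round 4.

4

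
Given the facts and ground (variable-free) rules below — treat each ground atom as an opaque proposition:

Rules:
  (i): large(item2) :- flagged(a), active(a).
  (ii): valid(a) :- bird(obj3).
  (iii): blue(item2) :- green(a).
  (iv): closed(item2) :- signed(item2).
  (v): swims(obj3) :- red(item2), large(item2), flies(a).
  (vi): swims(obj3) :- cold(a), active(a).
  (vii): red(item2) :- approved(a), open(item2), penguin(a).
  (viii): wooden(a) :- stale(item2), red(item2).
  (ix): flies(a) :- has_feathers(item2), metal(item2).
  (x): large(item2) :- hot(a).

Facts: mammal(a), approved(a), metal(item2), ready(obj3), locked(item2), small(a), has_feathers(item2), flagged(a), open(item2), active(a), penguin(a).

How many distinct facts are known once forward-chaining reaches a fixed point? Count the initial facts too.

Round 1: (i) [large(item2) :- flagged(a), active(a).]; (vii) [red(item2) :- approved(a), open(item2), penguin(a).]; (ix) [flies(a) :- has_feathers(item2), metal(item2).]. Adds large(item2), red(item2), flies(a).
Round 2: (v) [swims(obj3) :- red(item2), large(item2), flies(a).]. Adds swims(obj3).
Closure: {active(a), approved(a), flagged(a), flies(a), has_feathers(item2), large(item2), locked(item2), mammal(a), metal(item2), open(item2), penguin(a), ready(obj3), red(item2), small(a), swims(obj3)} — 15 facts.

15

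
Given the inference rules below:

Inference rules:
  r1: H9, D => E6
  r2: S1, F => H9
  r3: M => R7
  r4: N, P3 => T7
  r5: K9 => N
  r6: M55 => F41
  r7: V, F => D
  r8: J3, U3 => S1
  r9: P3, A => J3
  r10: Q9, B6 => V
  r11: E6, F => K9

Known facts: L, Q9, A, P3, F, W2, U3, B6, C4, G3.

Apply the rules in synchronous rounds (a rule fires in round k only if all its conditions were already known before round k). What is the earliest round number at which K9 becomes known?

5

Round 1: r9 [P3, A => J3]; r10 [Q9, B6 => V]. Adds J3, V.
Round 2: r7 [V, F => D]; r8 [J3, U3 => S1]. Adds D, S1.
Round 3: r2 [S1, F => H9]. Adds H9.
Round 4: r1 [H9, D => E6]. Adds E6.
Round 5: r11 [E6, F => K9]. Adds K9.
K9 first appears in round 5.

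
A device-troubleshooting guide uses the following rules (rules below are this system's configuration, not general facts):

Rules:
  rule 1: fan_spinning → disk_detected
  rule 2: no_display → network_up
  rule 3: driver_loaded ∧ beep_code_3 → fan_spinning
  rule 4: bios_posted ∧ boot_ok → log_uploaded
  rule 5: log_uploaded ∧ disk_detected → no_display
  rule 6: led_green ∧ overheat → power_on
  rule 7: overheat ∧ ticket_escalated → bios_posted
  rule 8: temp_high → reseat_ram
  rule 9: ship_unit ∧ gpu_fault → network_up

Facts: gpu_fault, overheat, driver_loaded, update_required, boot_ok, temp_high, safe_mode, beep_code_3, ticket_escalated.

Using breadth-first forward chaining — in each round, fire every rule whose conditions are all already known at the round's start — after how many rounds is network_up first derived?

4

Round 1 — rule 3, rule 7, rule 8, derive fan_spinning, bios_posted, reseat_ram.
Round 2 — rule 1, rule 4, derive disk_detected, log_uploaded.
Round 3 — rule 5, derive no_display.
Round 4 — rule 2, derive network_up.
network_up first appears in round 4.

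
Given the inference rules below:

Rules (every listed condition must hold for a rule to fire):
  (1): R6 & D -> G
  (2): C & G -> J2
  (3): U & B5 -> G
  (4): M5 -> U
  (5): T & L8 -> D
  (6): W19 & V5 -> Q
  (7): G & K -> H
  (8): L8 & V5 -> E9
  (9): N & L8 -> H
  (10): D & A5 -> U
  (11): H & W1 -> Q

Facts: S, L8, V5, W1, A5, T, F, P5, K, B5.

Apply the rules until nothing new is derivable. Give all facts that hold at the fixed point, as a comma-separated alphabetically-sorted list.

Round 1: (5) [T & L8 -> D]; (8) [L8 & V5 -> E9]. Adds D, E9.
Round 2: (10) [D & A5 -> U]. Adds U.
Round 3: (3) [U & B5 -> G]. Adds G.
Round 4: (7) [G & K -> H]. Adds H.
Round 5: (11) [H & W1 -> Q]. Adds Q.

A5, B5, D, E9, F, G, H, K, L8, P5, Q, S, T, U, V5, W1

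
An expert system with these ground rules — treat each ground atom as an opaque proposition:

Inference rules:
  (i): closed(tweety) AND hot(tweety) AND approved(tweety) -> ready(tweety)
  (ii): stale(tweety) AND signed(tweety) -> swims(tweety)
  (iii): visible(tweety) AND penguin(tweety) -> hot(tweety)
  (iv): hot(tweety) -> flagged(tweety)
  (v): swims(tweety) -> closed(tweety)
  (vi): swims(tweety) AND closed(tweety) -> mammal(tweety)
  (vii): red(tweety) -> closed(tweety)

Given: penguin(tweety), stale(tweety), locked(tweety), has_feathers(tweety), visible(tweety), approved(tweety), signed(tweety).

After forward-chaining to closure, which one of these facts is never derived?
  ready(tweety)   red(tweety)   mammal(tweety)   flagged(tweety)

red(tweety)

Round 1: (ii) [stale(tweety) AND signed(tweety) -> swims(tweety)]; (iii) [visible(tweety) AND penguin(tweety) -> hot(tweety)]. Adds swims(tweety), hot(tweety).
Round 2: (iv) [hot(tweety) -> flagged(tweety)]; (v) [swims(tweety) -> closed(tweety)]. Adds flagged(tweety), closed(tweety).
Round 3: (i) [closed(tweety) AND hot(tweety) AND approved(tweety) -> ready(tweety)]; (vi) [swims(tweety) AND closed(tweety) -> mammal(tweety)]. Adds ready(tweety), mammal(tweety).
Derived: flagged(tweety) (round 2), mammal(tweety) (round 3), ready(tweety) (round 3). red(tweety) never appears in any round.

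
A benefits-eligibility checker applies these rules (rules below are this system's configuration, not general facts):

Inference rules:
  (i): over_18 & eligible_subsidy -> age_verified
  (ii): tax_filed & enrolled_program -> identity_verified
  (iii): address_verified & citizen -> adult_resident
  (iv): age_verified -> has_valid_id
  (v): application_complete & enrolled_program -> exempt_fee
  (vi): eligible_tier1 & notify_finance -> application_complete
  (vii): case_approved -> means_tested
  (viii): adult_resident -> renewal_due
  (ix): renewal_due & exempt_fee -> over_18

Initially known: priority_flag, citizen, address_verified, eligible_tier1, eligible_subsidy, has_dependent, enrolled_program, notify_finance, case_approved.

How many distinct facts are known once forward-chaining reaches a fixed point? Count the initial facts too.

17

[1] (iii) [address_verified & citizen -> adult_resident]; (vi) [eligible_tier1 & notify_finance -> application_complete]; (vii) [case_approved -> means_tested]. ⇒ new: adult_resident, application_complete, means_tested.
[2] (v) [application_complete & enrolled_program -> exempt_fee]; (viii) [adult_resident -> renewal_due]. ⇒ new: exempt_fee, renewal_due.
[3] (ix) [renewal_due & exempt_fee -> over_18]. ⇒ new: over_18.
[4] (i) [over_18 & eligible_subsidy -> age_verified]. ⇒ new: age_verified.
[5] (iv) [age_verified -> has_valid_id]. ⇒ new: has_valid_id.
Closure: {address_verified, adult_resident, age_verified, application_complete, case_approved, citizen, eligible_subsidy, eligible_tier1, enrolled_program, exempt_fee, has_dependent, has_valid_id, means_tested, notify_finance, over_18, priority_flag, renewal_due} — 17 facts.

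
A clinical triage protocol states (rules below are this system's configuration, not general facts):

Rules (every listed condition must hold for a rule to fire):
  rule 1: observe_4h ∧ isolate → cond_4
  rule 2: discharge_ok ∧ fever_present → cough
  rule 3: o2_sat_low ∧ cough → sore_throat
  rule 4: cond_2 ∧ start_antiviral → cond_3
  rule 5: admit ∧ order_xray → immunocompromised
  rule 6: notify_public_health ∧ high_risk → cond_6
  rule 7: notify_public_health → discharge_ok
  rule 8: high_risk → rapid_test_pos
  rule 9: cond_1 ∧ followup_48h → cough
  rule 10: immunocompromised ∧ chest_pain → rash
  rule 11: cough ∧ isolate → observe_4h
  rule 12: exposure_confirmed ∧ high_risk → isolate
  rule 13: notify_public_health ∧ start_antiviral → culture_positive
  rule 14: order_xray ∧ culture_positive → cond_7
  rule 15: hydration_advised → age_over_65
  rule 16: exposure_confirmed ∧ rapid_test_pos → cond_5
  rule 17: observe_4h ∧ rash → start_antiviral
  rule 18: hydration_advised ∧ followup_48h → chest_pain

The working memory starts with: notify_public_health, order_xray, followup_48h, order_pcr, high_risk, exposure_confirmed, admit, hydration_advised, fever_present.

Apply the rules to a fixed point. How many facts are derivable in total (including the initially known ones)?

Round 1: rule 5 [admit ∧ order_xray → immunocompromised]; rule 6 [notify_public_health ∧ high_risk → cond_6]; rule 7 [notify_public_health → discharge_ok]; rule 8 [high_risk → rapid_test_pos]; rule 12 [exposure_confirmed ∧ high_risk → isolate]; rule 15 [hydration_advised → age_over_65]; rule 18 [hydration_advised ∧ followup_48h → chest_pain]. Adds immunocompromised, cond_6, discharge_ok, rapid_test_pos, isolate, age_over_65, chest_pain.
Round 2: rule 2 [discharge_ok ∧ fever_present → cough]; rule 10 [immunocompromised ∧ chest_pain → rash]; rule 16 [exposure_confirmed ∧ rapid_test_pos → cond_5]. Adds cough, rash, cond_5.
Round 3: rule 11 [cough ∧ isolate → observe_4h]. Adds observe_4h.
Round 4: rule 1 [observe_4h ∧ isolate → cond_4]; rule 17 [observe_4h ∧ rash → start_antiviral]. Adds cond_4, start_antiviral.
Round 5: rule 13 [notify_public_health ∧ start_antiviral → culture_positive]. Adds culture_positive.
Round 6: rule 14 [order_xray ∧ culture_positive → cond_7]. Adds cond_7.
Closure: {admit, age_over_65, chest_pain, cond_4, cond_5, cond_6, cond_7, cough, culture_positive, discharge_ok, exposure_confirmed, fever_present, followup_48h, high_risk, hydration_advised, immunocompromised, isolate, notify_public_health, observe_4h, order_pcr, order_xray, rapid_test_pos, rash, start_antiviral} — 24 facts.

24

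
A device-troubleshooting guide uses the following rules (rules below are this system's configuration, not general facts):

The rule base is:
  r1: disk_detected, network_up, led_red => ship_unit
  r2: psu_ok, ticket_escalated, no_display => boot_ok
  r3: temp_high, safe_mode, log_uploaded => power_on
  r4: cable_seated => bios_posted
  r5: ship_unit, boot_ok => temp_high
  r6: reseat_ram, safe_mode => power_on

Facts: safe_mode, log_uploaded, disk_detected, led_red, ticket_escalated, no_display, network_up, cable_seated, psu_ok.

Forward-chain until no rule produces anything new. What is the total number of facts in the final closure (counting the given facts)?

14

Round 1 — r1, r2, r4, derive ship_unit, boot_ok, bios_posted.
Round 2 — r5, derive temp_high.
Round 3 — r3, derive power_on.
Closure: {bios_posted, boot_ok, cable_seated, disk_detected, led_red, log_uploaded, network_up, no_display, power_on, psu_ok, safe_mode, ship_unit, temp_high, ticket_escalated} — 14 facts.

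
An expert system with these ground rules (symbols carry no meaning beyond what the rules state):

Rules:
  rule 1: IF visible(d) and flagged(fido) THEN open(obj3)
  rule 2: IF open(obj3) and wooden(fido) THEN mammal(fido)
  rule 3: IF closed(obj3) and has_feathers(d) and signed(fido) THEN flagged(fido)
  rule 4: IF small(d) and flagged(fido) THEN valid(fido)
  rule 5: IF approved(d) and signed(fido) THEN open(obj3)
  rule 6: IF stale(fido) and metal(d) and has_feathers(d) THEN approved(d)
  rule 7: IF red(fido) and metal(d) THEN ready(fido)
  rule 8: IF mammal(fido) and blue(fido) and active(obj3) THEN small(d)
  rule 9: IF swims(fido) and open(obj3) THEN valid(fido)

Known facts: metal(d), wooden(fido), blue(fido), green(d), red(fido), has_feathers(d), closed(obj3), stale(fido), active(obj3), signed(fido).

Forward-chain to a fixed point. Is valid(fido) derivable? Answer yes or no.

yes

Round 1 — rule 3, rule 6, rule 7, derive flagged(fido), approved(d), ready(fido).
Round 2 — rule 5, derive open(obj3).
Round 3 — rule 2, derive mammal(fido).
Round 4 — rule 8, derive small(d).
Round 5 — rule 4, derive valid(fido).
valid(fido) appears in round 5, so it is derivable.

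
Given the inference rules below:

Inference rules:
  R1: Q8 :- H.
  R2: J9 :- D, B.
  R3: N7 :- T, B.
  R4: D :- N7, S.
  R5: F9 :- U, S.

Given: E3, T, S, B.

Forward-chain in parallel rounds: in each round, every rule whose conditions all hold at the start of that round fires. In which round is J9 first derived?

3

Round 1 — R3, derive N7.
Round 2 — R4, derive D.
Round 3 — R2, derive J9.
J9 first appears in round 3.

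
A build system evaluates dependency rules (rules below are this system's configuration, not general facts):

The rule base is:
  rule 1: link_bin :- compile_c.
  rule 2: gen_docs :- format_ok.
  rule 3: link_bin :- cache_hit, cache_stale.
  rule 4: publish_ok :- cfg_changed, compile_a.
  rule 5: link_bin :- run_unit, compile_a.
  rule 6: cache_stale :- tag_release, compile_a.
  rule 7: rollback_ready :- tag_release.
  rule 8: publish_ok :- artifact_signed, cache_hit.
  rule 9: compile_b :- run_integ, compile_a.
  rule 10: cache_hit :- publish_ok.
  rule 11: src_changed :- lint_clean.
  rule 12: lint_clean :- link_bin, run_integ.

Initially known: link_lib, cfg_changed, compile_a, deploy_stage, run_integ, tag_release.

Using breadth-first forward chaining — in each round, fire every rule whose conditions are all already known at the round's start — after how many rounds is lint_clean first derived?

4

Round 1: rule 4 [publish_ok :- cfg_changed, compile_a.]; rule 6 [cache_stale :- tag_release, compile_a.]; rule 7 [rollback_ready :- tag_release.]; rule 9 [compile_b :- run_integ, compile_a.]. Adds publish_ok, cache_stale, rollback_ready, compile_b.
Round 2: rule 10 [cache_hit :- publish_ok.]. Adds cache_hit.
Round 3: rule 3 [link_bin :- cache_hit, cache_stale.]. Adds link_bin.
Round 4: rule 12 [lint_clean :- link_bin, run_integ.]. Adds lint_clean.
lint_clean first appears in round 4.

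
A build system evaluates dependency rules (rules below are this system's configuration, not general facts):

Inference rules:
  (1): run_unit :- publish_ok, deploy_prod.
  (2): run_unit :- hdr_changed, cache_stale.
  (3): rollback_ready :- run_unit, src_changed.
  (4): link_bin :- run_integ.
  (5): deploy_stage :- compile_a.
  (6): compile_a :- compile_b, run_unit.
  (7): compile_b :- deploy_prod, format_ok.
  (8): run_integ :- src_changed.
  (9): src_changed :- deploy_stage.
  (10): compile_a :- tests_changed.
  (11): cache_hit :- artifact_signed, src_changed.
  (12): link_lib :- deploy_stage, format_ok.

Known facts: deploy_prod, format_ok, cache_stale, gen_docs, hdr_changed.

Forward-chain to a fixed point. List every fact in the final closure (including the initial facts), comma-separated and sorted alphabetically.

Round 1: (2) [run_unit :- hdr_changed, cache_stale.]; (7) [compile_b :- deploy_prod, format_ok.]. New: run_unit, compile_b.
Round 2: (6) [compile_a :- compile_b, run_unit.]. New: compile_a.
Round 3: (5) [deploy_stage :- compile_a.]. New: deploy_stage.
Round 4: (9) [src_changed :- deploy_stage.]; (12) [link_lib :- deploy_stage, format_ok.]. New: src_changed, link_lib.
Round 5: (3) [rollback_ready :- run_unit, src_changed.]; (8) [run_integ :- src_changed.]. New: rollback_ready, run_integ.
Round 6: (4) [link_bin :- run_integ.]. New: link_bin.

cache_stale, compile_a, compile_b, deploy_prod, deploy_stage, format_ok, gen_docs, hdr_changed, link_bin, link_lib, rollback_ready, run_integ, run_unit, src_changed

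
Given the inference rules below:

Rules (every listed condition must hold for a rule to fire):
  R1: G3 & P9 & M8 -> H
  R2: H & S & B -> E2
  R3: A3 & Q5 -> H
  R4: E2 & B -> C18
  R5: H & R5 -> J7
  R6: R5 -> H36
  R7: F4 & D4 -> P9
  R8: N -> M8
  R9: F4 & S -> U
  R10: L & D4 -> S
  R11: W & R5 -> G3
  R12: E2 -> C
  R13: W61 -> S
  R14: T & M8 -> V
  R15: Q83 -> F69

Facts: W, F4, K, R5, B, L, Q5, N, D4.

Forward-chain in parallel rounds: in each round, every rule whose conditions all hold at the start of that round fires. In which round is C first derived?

Round 1 — R6, R7, R8, R10, R11, derive H36, P9, M8, S, G3.
Round 2 — R1, R9, derive H, U.
Round 3 — R2, R5, derive E2, J7.
Round 4 — R4, R12, derive C18, C.
C first appears in round 4.

4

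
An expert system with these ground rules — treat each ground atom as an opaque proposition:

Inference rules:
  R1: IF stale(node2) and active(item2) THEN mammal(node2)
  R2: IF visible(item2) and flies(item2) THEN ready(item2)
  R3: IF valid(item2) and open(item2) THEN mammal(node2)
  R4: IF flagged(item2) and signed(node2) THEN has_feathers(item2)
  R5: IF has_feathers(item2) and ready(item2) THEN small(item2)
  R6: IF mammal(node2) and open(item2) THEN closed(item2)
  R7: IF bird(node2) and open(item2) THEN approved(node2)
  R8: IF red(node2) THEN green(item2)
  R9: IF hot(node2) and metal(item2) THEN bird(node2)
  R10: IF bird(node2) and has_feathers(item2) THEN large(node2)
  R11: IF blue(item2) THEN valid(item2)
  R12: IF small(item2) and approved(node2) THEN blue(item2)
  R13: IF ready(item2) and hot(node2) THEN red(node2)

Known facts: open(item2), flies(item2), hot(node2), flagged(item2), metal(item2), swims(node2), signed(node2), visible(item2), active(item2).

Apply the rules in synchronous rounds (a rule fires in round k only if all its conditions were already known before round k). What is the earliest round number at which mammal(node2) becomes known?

Round 1 — R2, R4, R9, derive ready(item2), has_feathers(item2), bird(node2).
Round 2 — R5, R7, R10, R13, derive small(item2), approved(node2), large(node2), red(node2).
Round 3 — R8, R12, derive green(item2), blue(item2).
Round 4 — R11, derive valid(item2).
Round 5 — R3, derive mammal(node2).
mammal(node2) first appears in round 5.

5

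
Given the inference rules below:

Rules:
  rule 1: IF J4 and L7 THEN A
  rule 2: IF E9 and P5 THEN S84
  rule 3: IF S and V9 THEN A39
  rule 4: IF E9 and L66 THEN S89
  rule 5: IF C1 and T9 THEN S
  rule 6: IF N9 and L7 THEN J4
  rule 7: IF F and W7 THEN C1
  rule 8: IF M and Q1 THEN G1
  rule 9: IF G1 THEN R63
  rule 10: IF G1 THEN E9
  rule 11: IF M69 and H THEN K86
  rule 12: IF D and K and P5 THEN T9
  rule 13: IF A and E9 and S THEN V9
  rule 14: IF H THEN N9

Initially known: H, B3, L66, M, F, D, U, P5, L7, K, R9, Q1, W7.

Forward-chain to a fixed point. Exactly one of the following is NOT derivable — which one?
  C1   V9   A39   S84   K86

Round 1 — rule 7, rule 8, rule 12, rule 14, derive C1, G1, T9, N9.
Round 2 — rule 5, rule 6, rule 9, rule 10, derive S, J4, R63, E9.
Round 3 — rule 1, rule 2, rule 4, derive A, S84, S89.
Round 4 — rule 13, derive V9.
Round 5 — rule 3, derive A39.
Derived: S84 (round 3), V9 (round 4), A39 (round 5), C1 (round 1). K86 never appears in any round.

K86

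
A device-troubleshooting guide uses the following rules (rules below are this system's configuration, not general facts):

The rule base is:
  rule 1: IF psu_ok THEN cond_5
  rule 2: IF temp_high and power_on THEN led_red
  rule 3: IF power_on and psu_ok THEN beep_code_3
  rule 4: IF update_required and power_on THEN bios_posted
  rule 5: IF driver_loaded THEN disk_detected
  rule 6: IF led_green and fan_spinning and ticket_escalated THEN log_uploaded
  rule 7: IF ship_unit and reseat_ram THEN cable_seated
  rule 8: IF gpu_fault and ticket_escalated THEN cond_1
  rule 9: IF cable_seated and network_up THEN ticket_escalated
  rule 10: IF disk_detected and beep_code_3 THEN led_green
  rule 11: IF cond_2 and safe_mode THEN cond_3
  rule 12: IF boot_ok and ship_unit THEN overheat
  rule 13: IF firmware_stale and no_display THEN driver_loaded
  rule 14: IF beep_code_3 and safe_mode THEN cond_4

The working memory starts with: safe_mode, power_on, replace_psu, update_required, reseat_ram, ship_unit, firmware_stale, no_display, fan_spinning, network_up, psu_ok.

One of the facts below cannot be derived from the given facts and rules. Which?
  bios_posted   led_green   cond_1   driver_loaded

cond_1

[1] rule 1 [IF psu_ok THEN cond_5]; rule 3 [IF power_on and psu_ok THEN beep_code_3]; rule 4 [IF update_required and power_on THEN bios_posted]; rule 7 [IF ship_unit and reseat_ram THEN cable_seated]; rule 13 [IF firmware_stale and no_display THEN driver_loaded]. ⇒ new: cond_5, beep_code_3, bios_posted, cable_seated, driver_loaded.
[2] rule 5 [IF driver_loaded THEN disk_detected]; rule 9 [IF cable_seated and network_up THEN ticket_escalated]; rule 14 [IF beep_code_3 and safe_mode THEN cond_4]. ⇒ new: disk_detected, ticket_escalated, cond_4.
[3] rule 10 [IF disk_detected and beep_code_3 THEN led_green]. ⇒ new: led_green.
[4] rule 6 [IF led_green and fan_spinning and ticket_escalated THEN log_uploaded]. ⇒ new: log_uploaded.
Derived: led_green (round 3), driver_loaded (round 1), bios_posted (round 1). cond_1 never appears in any round.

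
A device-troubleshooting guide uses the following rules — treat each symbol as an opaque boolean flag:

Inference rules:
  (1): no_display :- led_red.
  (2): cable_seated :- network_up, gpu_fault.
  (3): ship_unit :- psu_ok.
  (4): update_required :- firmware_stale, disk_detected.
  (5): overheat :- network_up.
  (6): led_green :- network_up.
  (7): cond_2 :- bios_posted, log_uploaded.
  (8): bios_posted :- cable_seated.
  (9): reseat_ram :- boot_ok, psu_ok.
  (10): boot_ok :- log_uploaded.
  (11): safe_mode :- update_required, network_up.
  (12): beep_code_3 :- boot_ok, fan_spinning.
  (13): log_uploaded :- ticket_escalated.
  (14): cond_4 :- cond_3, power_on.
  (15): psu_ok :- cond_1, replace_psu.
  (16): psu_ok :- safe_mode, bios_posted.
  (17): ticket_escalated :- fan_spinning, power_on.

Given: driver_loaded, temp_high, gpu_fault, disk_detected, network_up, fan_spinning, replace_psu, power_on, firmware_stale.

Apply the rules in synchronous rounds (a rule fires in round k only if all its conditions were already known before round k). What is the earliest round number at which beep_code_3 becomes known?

[1] (2) [cable_seated :- network_up, gpu_fault.]; (4) [update_required :- firmware_stale, disk_detected.]; (5) [overheat :- network_up.]; (6) [led_green :- network_up.]; (17) [ticket_escalated :- fan_spinning, power_on.]. ⇒ new: cable_seated, update_required, overheat, led_green, ticket_escalated.
[2] (8) [bios_posted :- cable_seated.]; (11) [safe_mode :- update_required, network_up.]; (13) [log_uploaded :- ticket_escalated.]. ⇒ new: bios_posted, safe_mode, log_uploaded.
[3] (7) [cond_2 :- bios_posted, log_uploaded.]; (10) [boot_ok :- log_uploaded.]; (16) [psu_ok :- safe_mode, bios_posted.]. ⇒ new: cond_2, boot_ok, psu_ok.
[4] (3) [ship_unit :- psu_ok.]; (9) [reseat_ram :- boot_ok, psu_ok.]; (12) [beep_code_3 :- boot_ok, fan_spinning.]. ⇒ new: ship_unit, reseat_ram, beep_code_3.
beep_code_3 first appears in round 4.

4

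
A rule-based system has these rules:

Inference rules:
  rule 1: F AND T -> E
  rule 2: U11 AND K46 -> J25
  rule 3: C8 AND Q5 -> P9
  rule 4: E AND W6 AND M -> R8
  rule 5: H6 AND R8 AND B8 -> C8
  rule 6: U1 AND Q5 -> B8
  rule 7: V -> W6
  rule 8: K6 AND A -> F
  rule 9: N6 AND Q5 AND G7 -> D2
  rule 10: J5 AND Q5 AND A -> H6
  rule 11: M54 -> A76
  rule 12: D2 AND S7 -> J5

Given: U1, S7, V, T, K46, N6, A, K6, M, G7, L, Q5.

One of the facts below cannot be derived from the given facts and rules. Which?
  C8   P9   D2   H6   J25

Round 1 fires rule 6, rule 7, rule 8, rule 9, giving B8, W6, F, D2.
Round 2 fires rule 1, rule 12, giving E, J5.
Round 3 fires rule 4, rule 10, giving R8, H6.
Round 4 fires rule 5, giving C8.
Round 5 fires rule 3, giving P9.
Derived: C8 (round 4), P9 (round 5), H6 (round 3), D2 (round 1). J25 never appears in any round.

J25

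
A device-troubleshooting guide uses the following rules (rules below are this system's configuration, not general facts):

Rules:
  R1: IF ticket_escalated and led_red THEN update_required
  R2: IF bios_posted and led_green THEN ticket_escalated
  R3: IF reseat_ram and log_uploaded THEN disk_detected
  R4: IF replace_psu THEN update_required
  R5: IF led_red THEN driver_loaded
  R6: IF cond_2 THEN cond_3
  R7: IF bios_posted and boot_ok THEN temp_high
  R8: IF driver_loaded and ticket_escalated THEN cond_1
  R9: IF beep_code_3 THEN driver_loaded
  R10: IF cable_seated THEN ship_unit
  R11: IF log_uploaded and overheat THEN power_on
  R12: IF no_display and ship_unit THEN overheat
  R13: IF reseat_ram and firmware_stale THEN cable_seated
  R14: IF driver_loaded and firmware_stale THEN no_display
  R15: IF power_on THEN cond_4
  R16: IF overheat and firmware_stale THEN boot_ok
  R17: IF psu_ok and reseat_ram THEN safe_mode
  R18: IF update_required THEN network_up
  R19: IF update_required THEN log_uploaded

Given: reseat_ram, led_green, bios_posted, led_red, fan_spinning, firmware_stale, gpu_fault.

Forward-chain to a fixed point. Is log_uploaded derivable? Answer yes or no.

yes

Round 1 fires R2, R5, R13, giving ticket_escalated, driver_loaded, cable_seated.
Round 2 fires R1, R8, R10, R14, giving update_required, cond_1, ship_unit, no_display.
Round 3 fires R12, R18, R19, giving overheat, network_up, log_uploaded.
Round 4 fires R3, R11, R16, giving disk_detected, power_on, boot_ok.
Round 5 fires R7, R15, giving temp_high, cond_4.
log_uploaded appears in round 3, so it is derivable.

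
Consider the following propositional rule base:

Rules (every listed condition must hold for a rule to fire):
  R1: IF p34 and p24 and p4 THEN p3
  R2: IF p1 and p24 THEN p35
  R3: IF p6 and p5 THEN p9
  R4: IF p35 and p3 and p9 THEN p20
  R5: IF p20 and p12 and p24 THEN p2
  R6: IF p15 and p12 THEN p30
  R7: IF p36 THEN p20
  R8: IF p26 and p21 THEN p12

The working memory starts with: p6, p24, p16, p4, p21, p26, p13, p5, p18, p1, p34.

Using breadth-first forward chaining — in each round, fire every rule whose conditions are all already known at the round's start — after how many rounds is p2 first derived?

3

Round 1 — R1, R2, R3, R8, derive p3, p35, p9, p12.
Round 2 — R4, derive p20.
Round 3 — R5, derive p2.
p2 first appears in round 3.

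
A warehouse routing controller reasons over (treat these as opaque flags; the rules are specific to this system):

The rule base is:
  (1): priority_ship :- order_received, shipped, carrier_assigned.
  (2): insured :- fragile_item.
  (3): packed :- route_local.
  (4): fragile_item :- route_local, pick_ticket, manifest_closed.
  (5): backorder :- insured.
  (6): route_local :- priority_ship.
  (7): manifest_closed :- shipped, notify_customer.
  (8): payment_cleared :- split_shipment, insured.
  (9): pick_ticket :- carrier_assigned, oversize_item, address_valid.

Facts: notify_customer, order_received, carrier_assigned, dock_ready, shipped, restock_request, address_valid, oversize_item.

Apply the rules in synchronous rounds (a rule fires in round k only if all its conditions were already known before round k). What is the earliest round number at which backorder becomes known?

5

Round 1: (1) [priority_ship :- order_received, shipped, carrier_assigned.]; (7) [manifest_closed :- shipped, notify_customer.]; (9) [pick_ticket :- carrier_assigned, oversize_item, address_valid.]. Adds priority_ship, manifest_closed, pick_ticket.
Round 2: (6) [route_local :- priority_ship.]. Adds route_local.
Round 3: (3) [packed :- route_local.]; (4) [fragile_item :- route_local, pick_ticket, manifest_closed.]. Adds packed, fragile_item.
Round 4: (2) [insured :- fragile_item.]. Adds insured.
Round 5: (5) [backorder :- insured.]. Adds backorder.
backorder first appears in round 5.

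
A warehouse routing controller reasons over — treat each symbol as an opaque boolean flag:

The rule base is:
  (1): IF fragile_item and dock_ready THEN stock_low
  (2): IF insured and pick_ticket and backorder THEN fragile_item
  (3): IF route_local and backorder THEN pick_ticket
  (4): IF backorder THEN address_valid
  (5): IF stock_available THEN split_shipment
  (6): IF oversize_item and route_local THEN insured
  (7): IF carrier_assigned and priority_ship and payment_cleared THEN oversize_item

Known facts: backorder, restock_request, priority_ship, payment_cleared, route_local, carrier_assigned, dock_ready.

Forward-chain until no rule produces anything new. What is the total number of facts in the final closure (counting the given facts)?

13

Round 1: (3) [IF route_local and backorder THEN pick_ticket]; (4) [IF backorder THEN address_valid]; (7) [IF carrier_assigned and priority_ship and payment_cleared THEN oversize_item]. New: pick_ticket, address_valid, oversize_item.
Round 2: (6) [IF oversize_item and route_local THEN insured]. New: insured.
Round 3: (2) [IF insured and pick_ticket and backorder THEN fragile_item]. New: fragile_item.
Round 4: (1) [IF fragile_item and dock_ready THEN stock_low]. New: stock_low.
Closure: {address_valid, backorder, carrier_assigned, dock_ready, fragile_item, insured, oversize_item, payment_cleared, pick_ticket, priority_ship, restock_request, route_local, stock_low} — 13 facts.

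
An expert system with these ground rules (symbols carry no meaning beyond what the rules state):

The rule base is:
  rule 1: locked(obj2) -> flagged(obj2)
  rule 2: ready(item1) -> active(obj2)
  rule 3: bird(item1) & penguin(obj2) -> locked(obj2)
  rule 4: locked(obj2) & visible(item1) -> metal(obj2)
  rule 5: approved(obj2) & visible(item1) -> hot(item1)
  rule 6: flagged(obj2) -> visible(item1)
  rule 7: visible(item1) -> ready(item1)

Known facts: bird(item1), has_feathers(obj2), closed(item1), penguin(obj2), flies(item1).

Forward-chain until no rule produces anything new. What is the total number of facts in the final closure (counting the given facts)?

11

Round 1: rule 3 [bird(item1) & penguin(obj2) -> locked(obj2)]. Adds locked(obj2).
Round 2: rule 1 [locked(obj2) -> flagged(obj2)]. Adds flagged(obj2).
Round 3: rule 6 [flagged(obj2) -> visible(item1)]. Adds visible(item1).
Round 4: rule 4 [locked(obj2) & visible(item1) -> metal(obj2)]; rule 7 [visible(item1) -> ready(item1)]. Adds metal(obj2), ready(item1).
Round 5: rule 2 [ready(item1) -> active(obj2)]. Adds active(obj2).
Closure: {active(obj2), bird(item1), closed(item1), flagged(obj2), flies(item1), has_feathers(obj2), locked(obj2), metal(obj2), penguin(obj2), ready(item1), visible(item1)} — 11 facts.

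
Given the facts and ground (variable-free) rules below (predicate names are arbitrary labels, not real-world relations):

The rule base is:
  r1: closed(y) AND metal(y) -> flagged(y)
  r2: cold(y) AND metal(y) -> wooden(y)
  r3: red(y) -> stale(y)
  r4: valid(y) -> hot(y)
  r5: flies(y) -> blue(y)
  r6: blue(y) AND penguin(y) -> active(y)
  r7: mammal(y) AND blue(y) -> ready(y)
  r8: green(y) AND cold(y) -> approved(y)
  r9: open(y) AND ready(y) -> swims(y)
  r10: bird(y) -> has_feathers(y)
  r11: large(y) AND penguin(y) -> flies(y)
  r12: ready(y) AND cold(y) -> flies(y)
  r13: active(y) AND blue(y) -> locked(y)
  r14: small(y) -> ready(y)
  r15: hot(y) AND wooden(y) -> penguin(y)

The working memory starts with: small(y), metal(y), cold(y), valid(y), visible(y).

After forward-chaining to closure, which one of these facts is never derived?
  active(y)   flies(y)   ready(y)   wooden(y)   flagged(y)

flagged(y)

Round 1 — r2, r4, r14, derive wooden(y), hot(y), ready(y).
Round 2 — r12, r15, derive flies(y), penguin(y).
Round 3 — r5, derive blue(y).
Round 4 — r6, derive active(y).
Round 5 — r13, derive locked(y).
Derived: flies(y) (round 2), wooden(y) (round 1), active(y) (round 4), ready(y) (round 1). flagged(y) never appears in any round.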